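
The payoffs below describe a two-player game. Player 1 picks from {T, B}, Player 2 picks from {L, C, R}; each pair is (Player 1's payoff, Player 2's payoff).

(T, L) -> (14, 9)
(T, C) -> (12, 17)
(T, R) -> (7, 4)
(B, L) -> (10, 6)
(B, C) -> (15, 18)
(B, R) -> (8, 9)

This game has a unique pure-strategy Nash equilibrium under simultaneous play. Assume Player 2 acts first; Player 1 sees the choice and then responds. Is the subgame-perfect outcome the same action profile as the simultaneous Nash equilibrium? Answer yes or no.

yes

Player 1 best-responds to each possible Player 2 move:
- L → Player 1 plays T (best of 14, 10); Player 2 gets 9.
- C → Player 1 plays B (best of 12, 15); Player 2 gets 18.
- R → Player 1 plays B (best of 7, 8); Player 2 gets 9.
Maximizing over 9, 18, 9, Player 2 chooses C. Subgame-perfect outcome: (B, C) with payoffs (15, 18).
For the simultaneous game, intersect best replies.
Player 1's best replies: L→T; C→B; R→B.
Player 2's best replies: T→C; B→C.
Only (B, C) has each player best-responding; Nash payoffs (15, 18).
Sequential outcome (B, C) coincides with the Nash profile (B, C).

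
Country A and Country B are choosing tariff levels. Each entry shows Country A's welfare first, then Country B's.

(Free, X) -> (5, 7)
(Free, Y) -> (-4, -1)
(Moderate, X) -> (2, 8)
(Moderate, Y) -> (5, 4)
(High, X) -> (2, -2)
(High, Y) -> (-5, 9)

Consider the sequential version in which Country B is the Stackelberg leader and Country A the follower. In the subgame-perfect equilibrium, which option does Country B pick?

X

Solve by backward induction (Country B leads).
- X: Country A compares 5, 2, 2 and picks Free; Country B would get 7.
- Y: Country A compares -4, 5, -5 and picks Moderate; Country B would get 4.
Among 7, 4, the best is 7 at X. Subgame-perfect outcome: (Free, X) with payoffs (5, 7).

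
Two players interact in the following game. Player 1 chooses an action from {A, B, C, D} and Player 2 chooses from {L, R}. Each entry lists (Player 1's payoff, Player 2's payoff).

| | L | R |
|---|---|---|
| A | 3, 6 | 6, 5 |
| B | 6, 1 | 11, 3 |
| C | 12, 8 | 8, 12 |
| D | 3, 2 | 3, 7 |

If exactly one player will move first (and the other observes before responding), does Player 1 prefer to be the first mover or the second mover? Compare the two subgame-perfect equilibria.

second

If Player 1 leads: Player 2's best replies are A→L, B→R, C→R, D→R; Player 1's induced payoffs 3, 11, 8, 3; outcome (B, R), payoffs (11, 3).
If Player 2 leads: Player 1's best replies are L→C, R→B; Player 2's induced payoffs 8, 3; outcome (C, L), payoffs (12, 8).
Player 1 gets 11 moving first and 12 moving second, so Player 1 prefers to move second.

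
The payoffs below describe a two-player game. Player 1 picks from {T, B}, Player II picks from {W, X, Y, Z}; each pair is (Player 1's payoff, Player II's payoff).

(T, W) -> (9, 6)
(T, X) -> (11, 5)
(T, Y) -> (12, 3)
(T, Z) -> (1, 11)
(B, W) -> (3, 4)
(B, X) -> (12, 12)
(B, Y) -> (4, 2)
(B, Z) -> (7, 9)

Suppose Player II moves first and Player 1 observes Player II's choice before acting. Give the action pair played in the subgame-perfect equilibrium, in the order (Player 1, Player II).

Backward induction with Player II moving first.
- W → Player 1 plays T (best of 9, 3); Player II gets 6.
- X → Player 1 plays B (best of 11, 12); Player II gets 12.
- Y → Player 1 plays T (best of 12, 4); Player II gets 3.
- Z → Player 1 plays B (best of 1, 7); Player II gets 9.
Among 6, 12, 3, 9, the best is 12 at X. Subgame-perfect outcome: (B, X) with payoffs (12, 12).

(B, X)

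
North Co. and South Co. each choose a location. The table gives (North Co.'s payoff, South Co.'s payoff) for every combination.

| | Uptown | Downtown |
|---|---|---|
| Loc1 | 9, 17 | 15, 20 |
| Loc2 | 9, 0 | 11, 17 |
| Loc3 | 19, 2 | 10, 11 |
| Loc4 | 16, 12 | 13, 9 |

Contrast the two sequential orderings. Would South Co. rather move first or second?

If North Co. leads: South Co.'s best replies are Loc1→Downtown, Loc2→Downtown, Loc3→Downtown, Loc4→Uptown; North Co.'s induced payoffs 15, 11, 10, 16; outcome (Loc4, Uptown), payoffs (16, 12).
If South Co. leads: North Co.'s best replies are Uptown→Loc3, Downtown→Loc1; South Co.'s induced payoffs 2, 20; outcome (Loc1, Downtown), payoffs (15, 20).
South Co. gets 20 moving first and 12 moving second, so South Co. prefers to move first.

first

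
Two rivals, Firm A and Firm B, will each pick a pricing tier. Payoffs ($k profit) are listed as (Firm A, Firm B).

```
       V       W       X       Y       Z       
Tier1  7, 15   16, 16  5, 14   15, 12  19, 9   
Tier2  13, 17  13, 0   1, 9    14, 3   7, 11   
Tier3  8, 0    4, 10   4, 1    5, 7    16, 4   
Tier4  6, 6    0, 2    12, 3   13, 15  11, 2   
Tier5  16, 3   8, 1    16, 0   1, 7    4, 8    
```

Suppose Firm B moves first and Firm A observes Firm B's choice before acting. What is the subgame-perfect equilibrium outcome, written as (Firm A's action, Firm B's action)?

(Tier1, W)

Backward induction with Firm B moving first.
- V: Firm A compares 7, 13, 8, 6, 16 and picks Tier5; Firm B would get 3.
- W: Firm A compares 16, 13, 4, 0, 8 and picks Tier1; Firm B would get 16.
- X: Firm A compares 5, 1, 4, 12, 16 and picks Tier5; Firm B would get 0.
- Y: Firm A compares 15, 14, 5, 13, 1 and picks Tier1; Firm B would get 12.
- Z: Firm A compares 19, 7, 16, 11, 4 and picks Tier1; Firm B would get 9.
Among 3, 16, 0, 12, 9, the best is 16 at W. Subgame-perfect outcome: (Tier1, W) with payoffs (16, 16).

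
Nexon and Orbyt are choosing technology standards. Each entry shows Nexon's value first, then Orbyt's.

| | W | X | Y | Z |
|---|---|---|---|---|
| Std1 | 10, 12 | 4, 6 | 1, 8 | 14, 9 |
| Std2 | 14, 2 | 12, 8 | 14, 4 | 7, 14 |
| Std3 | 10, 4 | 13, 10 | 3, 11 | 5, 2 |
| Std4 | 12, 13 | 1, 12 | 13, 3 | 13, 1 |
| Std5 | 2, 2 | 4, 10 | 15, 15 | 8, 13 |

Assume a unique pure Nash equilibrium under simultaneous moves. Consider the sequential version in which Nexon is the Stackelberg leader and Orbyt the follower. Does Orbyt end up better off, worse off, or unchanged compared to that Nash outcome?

unchanged

Backward induction with Nexon moving first.
- Std1: Orbyt compares 12, 6, 8, 9 and picks W; Nexon would get 10.
- Std2: Orbyt compares 2, 8, 4, 14 and picks Z; Nexon would get 7.
- Std3: Orbyt compares 4, 10, 11, 2 and picks Y; Nexon would get 3.
- Std4: Orbyt compares 13, 12, 3, 1 and picks W; Nexon would get 12.
- Std5: Orbyt compares 2, 10, 15, 13 and picks Y; Nexon would get 15.
Among 10, 7, 3, 12, 15, the best is 15 at Std5. Subgame-perfect outcome: (Std5, Y) with payoffs (15, 15).
Now find the simultaneous Nash equilibrium.
Nexon's best replies: W→Std2; X→Std3; Y→Std5; Z→Std1.
Orbyt's best replies: Std1→W; Std2→Z; Std3→Y; Std4→W; Std5→Y.
Only (Std5, Y) has each player best-responding; Nash payoffs (15, 15).
Orbyt earns 15 sequentially versus 15 at the Nash outcome: unchanged.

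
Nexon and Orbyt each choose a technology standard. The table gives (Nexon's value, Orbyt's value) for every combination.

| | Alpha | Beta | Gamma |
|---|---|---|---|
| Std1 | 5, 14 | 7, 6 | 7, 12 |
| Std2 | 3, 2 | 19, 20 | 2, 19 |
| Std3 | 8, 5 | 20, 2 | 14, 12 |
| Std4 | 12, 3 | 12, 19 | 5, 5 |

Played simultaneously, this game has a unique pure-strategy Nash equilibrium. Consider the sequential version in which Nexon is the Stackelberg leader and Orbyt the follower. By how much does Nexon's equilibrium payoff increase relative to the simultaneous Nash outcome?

5

Orbyt best-responds to each possible Nexon move:
- Std1 → Orbyt plays Alpha (best of 14, 6, 12); Nexon gets 5.
- Std2 → Orbyt plays Beta (best of 2, 20, 19); Nexon gets 19.
- Std3 → Orbyt plays Gamma (best of 5, 2, 12); Nexon gets 14.
- Std4 → Orbyt plays Beta (best of 3, 19, 5); Nexon gets 12.
Maximizing over 5, 19, 14, 12, Nexon chooses Std2. Subgame-perfect outcome: (Std2, Beta) with payoffs (19, 20).
For the simultaneous game, intersect best replies.
Nexon's best replies: Alpha→Std4; Beta→Std3; Gamma→Std3.
Orbyt's best replies: Std1→Alpha; Std2→Beta; Std3→Gamma; Std4→Beta.
Only (Std3, Gamma) has each player best-responding; Nash payoffs (14, 12).
Nexon's commitment gain: 19 − 14 = 5.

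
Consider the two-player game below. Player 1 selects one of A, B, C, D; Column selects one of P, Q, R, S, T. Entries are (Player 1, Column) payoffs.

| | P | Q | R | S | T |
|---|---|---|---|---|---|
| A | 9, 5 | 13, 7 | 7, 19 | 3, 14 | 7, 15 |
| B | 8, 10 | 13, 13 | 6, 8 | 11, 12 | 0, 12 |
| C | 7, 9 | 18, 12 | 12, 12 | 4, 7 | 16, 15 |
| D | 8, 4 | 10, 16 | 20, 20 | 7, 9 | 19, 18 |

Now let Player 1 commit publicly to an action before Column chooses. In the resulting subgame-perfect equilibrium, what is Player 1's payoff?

Backward induction with Player 1 moving first.
- A → Column plays R (best of 5, 7, 19, 14, 15); Player 1 gets 7.
- B → Column plays Q (best of 10, 13, 8, 12, 12); Player 1 gets 13.
- C → Column plays T (best of 9, 12, 12, 7, 15); Player 1 gets 16.
- D → Column plays R (best of 4, 16, 20, 9, 18); Player 1 gets 20.
Maximizing over 7, 13, 16, 20, Player 1 chooses D. Subgame-perfect outcome: (D, R) with payoffs (20, 20).

20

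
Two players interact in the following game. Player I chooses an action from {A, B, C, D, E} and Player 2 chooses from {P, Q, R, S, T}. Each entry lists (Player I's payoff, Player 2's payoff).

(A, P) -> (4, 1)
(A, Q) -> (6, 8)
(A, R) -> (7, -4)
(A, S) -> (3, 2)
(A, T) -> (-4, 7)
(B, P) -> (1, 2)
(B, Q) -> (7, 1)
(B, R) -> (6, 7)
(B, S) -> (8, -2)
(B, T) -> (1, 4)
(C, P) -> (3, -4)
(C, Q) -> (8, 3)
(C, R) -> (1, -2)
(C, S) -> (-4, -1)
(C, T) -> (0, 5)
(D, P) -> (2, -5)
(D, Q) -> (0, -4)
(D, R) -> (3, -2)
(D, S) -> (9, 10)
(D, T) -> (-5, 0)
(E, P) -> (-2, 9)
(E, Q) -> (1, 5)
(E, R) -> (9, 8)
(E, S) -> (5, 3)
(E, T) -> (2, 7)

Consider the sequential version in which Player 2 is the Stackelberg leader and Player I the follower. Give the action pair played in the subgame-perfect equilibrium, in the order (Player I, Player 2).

(D, S)

Work backward from Player I's decision.
- P → Player I plays A (best of 4, 1, 3, 2, -2); Player 2 gets 1.
- Q → Player I plays C (best of 6, 7, 8, 0, 1); Player 2 gets 3.
- R → Player I plays E (best of 7, 6, 1, 3, 9); Player 2 gets 8.
- S → Player I plays D (best of 3, 8, -4, 9, 5); Player 2 gets 10.
- T → Player I plays E (best of -4, 1, 0, -5, 2); Player 2 gets 7.
Among 1, 3, 8, 10, 7, the best is 10 at S. Subgame-perfect outcome: (D, S) with payoffs (9, 10).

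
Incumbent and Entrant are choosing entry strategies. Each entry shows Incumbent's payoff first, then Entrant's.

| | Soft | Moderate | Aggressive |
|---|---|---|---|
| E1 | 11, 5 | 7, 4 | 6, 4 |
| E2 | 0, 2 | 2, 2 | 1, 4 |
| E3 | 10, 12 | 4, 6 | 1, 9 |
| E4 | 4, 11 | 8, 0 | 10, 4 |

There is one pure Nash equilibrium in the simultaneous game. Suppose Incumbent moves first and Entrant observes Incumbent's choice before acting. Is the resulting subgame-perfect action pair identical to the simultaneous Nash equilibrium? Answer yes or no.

Work backward from Entrant's decision.
- E1 → Entrant plays Soft (best of 5, 4, 4); Incumbent gets 11.
- E2 → Entrant plays Aggressive (best of 2, 2, 4); Incumbent gets 1.
- E3 → Entrant plays Soft (best of 12, 6, 9); Incumbent gets 10.
- E4 → Entrant plays Soft (best of 11, 0, 4); Incumbent gets 4.
Among 11, 1, 10, 4, the best is 11 at E1. Subgame-perfect outcome: (E1, Soft) with payoffs (11, 5).
For the simultaneous game, intersect best replies.
Incumbent's best replies: Soft→E1; Moderate→E4; Aggressive→E4.
Entrant's best replies: E1→Soft; E2→Aggressive; E3→Soft; E4→Soft.
Only (E1, Soft) has each player best-responding; Nash payoffs (11, 5).
Sequential outcome (E1, Soft) coincides with the Nash profile (E1, Soft).

yes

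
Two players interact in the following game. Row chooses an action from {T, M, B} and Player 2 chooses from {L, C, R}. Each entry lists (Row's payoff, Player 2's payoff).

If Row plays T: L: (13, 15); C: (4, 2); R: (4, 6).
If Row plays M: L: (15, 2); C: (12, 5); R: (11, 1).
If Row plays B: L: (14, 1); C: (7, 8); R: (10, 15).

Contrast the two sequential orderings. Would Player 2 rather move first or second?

If Row leads: Player 2's best replies are T→L, M→C, B→R; Row's induced payoffs 13, 12, 10; outcome (T, L), payoffs (13, 15).
If Player 2 leads: Row's best replies are L→M, C→M, R→M; Player 2's induced payoffs 2, 5, 1; outcome (M, C), payoffs (12, 5).
Player 2 gets 5 moving first and 15 moving second, so Player 2 prefers to move second.

second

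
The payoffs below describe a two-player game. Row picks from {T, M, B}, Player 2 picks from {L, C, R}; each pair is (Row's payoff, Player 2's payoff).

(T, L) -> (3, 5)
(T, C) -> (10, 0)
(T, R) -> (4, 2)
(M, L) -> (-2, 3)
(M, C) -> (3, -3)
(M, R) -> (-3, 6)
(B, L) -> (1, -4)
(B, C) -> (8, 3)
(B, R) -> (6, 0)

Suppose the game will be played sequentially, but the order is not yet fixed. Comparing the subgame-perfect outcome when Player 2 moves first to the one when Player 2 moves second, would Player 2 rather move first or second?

If Row leads: Player 2's best replies are T→L, M→R, B→C; Row's induced payoffs 3, -3, 8; outcome (B, C), payoffs (8, 3).
If Player 2 leads: Row's best replies are L→T, C→T, R→B; Player 2's induced payoffs 5, 0, 0; outcome (T, L), payoffs (3, 5).
Player 2 gets 5 moving first and 3 moving second, so Player 2 prefers to move first.

first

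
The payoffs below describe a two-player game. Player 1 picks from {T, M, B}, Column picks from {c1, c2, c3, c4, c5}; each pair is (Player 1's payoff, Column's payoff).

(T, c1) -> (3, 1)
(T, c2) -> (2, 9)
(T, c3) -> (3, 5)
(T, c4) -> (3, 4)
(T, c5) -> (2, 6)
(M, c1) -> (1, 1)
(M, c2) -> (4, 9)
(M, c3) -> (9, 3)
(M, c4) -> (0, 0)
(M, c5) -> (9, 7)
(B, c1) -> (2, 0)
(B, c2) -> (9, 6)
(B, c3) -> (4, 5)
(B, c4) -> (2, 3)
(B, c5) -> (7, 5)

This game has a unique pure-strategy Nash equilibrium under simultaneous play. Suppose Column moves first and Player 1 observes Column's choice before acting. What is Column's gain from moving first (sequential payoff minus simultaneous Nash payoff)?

1

Work backward from Player 1's decision.
- c1: Player 1 compares 3, 1, 2 and picks T; Column would get 1.
- c2: Player 1 compares 2, 4, 9 and picks B; Column would get 6.
- c3: Player 1 compares 3, 9, 4 and picks M; Column would get 3.
- c4: Player 1 compares 3, 0, 2 and picks T; Column would get 4.
- c5: Player 1 compares 2, 9, 7 and picks M; Column would get 7.
Among 1, 6, 3, 4, 7, the best is 7 at c5. Subgame-perfect outcome: (M, c5) with payoffs (9, 7).
Now find the simultaneous Nash equilibrium.
Player 1's best replies: c1→T; c2→B; c3→M; c4→T; c5→M.
Column's best replies: T→c2; M→c2; B→c2.
The unique mutual best reply is (B, c2), giving (9, 6).
Column's commitment gain: 7 − 6 = 1.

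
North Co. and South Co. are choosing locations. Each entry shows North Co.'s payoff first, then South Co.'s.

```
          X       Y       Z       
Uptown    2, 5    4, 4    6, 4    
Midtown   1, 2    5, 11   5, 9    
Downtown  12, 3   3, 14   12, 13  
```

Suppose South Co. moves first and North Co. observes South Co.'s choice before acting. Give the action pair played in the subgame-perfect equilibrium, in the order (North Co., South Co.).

(Downtown, Z)

Backward induction with South Co. moving first.
- X: BR = Downtown, leader payoff 3.
- Y: BR = Midtown, leader payoff 11.
- Z: BR = Downtown, leader payoff 13.
Among 3, 11, 13, the best is 13 at Z. Subgame-perfect outcome: (Downtown, Z) with payoffs (12, 13).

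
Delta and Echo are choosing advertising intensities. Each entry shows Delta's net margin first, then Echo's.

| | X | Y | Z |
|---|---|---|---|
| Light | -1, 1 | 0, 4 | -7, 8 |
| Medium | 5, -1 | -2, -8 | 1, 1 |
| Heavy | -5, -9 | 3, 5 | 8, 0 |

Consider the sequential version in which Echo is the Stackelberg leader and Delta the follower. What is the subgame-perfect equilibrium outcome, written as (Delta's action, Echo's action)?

Backward induction with Echo moving first.
- X: BR = Medium, leader payoff -1.
- Y: BR = Heavy, leader payoff 5.
- Z: BR = Heavy, leader payoff 0.
Maximizing over -1, 5, 0, Echo chooses Y. Subgame-perfect outcome: (Heavy, Y) with payoffs (3, 5).

(Heavy, Y)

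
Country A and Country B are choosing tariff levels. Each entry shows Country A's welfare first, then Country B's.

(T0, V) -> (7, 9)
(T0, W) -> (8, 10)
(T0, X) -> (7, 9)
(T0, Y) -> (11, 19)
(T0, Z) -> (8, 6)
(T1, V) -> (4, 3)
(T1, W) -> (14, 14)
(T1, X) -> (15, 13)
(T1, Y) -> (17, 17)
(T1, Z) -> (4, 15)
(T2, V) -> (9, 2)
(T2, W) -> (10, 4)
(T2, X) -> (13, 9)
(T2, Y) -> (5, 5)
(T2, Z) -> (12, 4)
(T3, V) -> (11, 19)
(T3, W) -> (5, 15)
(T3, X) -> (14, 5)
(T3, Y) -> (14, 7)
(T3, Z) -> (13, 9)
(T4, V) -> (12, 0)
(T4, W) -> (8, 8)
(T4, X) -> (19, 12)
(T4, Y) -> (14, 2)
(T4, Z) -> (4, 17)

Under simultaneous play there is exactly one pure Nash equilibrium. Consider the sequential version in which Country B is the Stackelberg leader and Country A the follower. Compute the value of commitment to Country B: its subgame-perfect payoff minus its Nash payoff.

0

Country A best-responds to each possible Country B move:
- V: Country A compares 7, 4, 9, 11, 12 and picks T4; Country B would get 0.
- W: Country A compares 8, 14, 10, 5, 8 and picks T1; Country B would get 14.
- X: Country A compares 7, 15, 13, 14, 19 and picks T4; Country B would get 12.
- Y: Country A compares 11, 17, 5, 14, 14 and picks T1; Country B would get 17.
- Z: Country A compares 8, 4, 12, 13, 4 and picks T3; Country B would get 9.
Maximizing over 0, 14, 12, 17, 9, Country B chooses Y. Subgame-perfect outcome: (T1, Y) with payoffs (17, 17).
Now find the simultaneous Nash equilibrium.
Country A's best replies: V→T4; W→T1; X→T4; Y→T1; Z→T3.
Country B's best replies: T0→Y; T1→Y; T2→X; T3→V; T4→Z.
The unique mutual best reply is (T1, Y), giving (17, 17).
Country B's commitment gain: 17 − 17 = 0.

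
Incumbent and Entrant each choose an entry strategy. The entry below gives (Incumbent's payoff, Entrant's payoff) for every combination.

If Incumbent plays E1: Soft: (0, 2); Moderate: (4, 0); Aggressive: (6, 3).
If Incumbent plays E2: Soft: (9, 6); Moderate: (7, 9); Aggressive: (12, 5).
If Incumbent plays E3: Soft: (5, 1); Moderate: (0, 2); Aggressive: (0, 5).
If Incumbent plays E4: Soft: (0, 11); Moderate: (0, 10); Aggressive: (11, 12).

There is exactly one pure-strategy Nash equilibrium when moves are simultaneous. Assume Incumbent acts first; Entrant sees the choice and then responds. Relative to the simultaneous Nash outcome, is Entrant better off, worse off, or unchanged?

better off

Work backward from Entrant's decision.
- E1 → Entrant plays Aggressive (best of 2, 0, 3); Incumbent gets 6.
- E2 → Entrant plays Moderate (best of 6, 9, 5); Incumbent gets 7.
- E3 → Entrant plays Aggressive (best of 1, 2, 5); Incumbent gets 0.
- E4 → Entrant plays Aggressive (best of 11, 10, 12); Incumbent gets 11.
Among 6, 7, 0, 11, the best is 11 at E4. Subgame-perfect outcome: (E4, Aggressive) with payoffs (11, 12).
For the simultaneous game, intersect best replies.
Incumbent's best replies: Soft→E2; Moderate→E2; Aggressive→E2.
Entrant's best replies: E1→Aggressive; E2→Moderate; E3→Aggressive; E4→Aggressive.
The unique mutual best reply is (E2, Moderate), giving (7, 9).
Entrant earns 12 sequentially versus 9 at the Nash outcome: better off.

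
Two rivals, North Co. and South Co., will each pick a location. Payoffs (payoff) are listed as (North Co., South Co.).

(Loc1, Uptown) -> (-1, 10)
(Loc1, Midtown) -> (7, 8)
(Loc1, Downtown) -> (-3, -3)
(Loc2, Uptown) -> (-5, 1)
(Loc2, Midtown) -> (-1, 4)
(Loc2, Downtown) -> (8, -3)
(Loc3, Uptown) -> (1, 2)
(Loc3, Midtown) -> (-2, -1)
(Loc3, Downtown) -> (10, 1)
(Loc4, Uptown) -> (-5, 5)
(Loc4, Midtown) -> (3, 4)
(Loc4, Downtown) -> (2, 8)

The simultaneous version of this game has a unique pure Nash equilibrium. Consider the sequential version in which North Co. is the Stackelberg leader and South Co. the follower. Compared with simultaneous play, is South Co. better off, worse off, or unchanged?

better off

Work backward from South Co.'s decision.
- Loc1 → South Co. plays Uptown (best of 10, 8, -3); North Co. gets -1.
- Loc2 → South Co. plays Midtown (best of 1, 4, -3); North Co. gets -1.
- Loc3 → South Co. plays Uptown (best of 2, -1, 1); North Co. gets 1.
- Loc4 → South Co. plays Downtown (best of 5, 4, 8); North Co. gets 2.
Among -1, -1, 1, 2, the best is 2 at Loc4. Subgame-perfect outcome: (Loc4, Downtown) with payoffs (2, 8).
Under simultaneous play:
North Co.'s best replies: Uptown→Loc3; Midtown→Loc1; Downtown→Loc3.
South Co.'s best replies: Loc1→Uptown; Loc2→Midtown; Loc3→Uptown; Loc4→Downtown.
The unique mutual best reply is (Loc3, Uptown), giving (1, 2).
South Co. earns 8 sequentially versus 2 at the Nash outcome: better off.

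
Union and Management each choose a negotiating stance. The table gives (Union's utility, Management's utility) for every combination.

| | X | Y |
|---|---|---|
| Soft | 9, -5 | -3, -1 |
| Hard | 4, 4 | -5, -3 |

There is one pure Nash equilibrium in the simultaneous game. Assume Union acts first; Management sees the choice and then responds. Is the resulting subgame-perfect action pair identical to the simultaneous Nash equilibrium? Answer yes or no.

no

Backward induction with Union moving first.
- Soft: Management compares -5, -1 and picks Y; Union would get -3.
- Hard: Management compares 4, -3 and picks X; Union would get 4.
Maximizing over -3, 4, Union chooses Hard. Subgame-perfect outcome: (Hard, X) with payoffs (4, 4).
Under simultaneous play:
Union's best replies: X→Soft; Y→Soft.
Management's best replies: Soft→Y; Hard→X.
Only (Soft, Y) has each player best-responding; Nash payoffs (-3, -1).
Sequential outcome (Hard, X) differs from the Nash profile (Soft, Y).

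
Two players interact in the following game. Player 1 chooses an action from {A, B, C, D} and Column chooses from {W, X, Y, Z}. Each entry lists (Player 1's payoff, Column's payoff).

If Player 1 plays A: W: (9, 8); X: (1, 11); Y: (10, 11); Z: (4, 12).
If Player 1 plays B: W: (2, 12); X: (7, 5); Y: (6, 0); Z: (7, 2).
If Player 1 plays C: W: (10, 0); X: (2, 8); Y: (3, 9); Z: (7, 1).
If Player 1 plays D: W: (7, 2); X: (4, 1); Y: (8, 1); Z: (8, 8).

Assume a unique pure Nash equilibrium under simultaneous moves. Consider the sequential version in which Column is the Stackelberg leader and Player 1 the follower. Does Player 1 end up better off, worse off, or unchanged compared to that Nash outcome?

better off

Solve by backward induction (Column leads).
- W: Player 1 compares 9, 2, 10, 7 and picks C; Column would get 0.
- X: Player 1 compares 1, 7, 2, 4 and picks B; Column would get 5.
- Y: Player 1 compares 10, 6, 3, 8 and picks A; Column would get 11.
- Z: Player 1 compares 4, 7, 7, 8 and picks D; Column would get 8.
Among 0, 5, 11, 8, the best is 11 at Y. Subgame-perfect outcome: (A, Y) with payoffs (10, 11).
For the simultaneous game, intersect best replies.
Player 1's best replies: W→C; X→B; Y→A; Z→D.
Column's best replies: A→Z; B→W; C→Y; D→Z.
Only (D, Z) has each player best-responding; Nash payoffs (8, 8).
Player 1 earns 10 sequentially versus 8 at the Nash outcome: better off.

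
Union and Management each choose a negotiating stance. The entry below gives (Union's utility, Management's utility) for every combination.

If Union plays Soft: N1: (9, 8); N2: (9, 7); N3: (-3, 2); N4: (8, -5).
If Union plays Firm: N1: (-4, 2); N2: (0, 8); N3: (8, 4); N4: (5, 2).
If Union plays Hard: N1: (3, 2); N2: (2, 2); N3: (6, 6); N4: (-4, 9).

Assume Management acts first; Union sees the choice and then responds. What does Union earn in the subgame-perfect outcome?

9

Work backward from Union's decision.
- N1: Union compares 9, -4, 3 and picks Soft; Management would get 8.
- N2: Union compares 9, 0, 2 and picks Soft; Management would get 7.
- N3: Union compares -3, 8, 6 and picks Firm; Management would get 4.
- N4: Union compares 8, 5, -4 and picks Soft; Management would get -5.
Management's induced payoffs are 8, 7, 4, -5, so Management commits to N1. Subgame-perfect outcome: (Soft, N1) with payoffs (9, 8).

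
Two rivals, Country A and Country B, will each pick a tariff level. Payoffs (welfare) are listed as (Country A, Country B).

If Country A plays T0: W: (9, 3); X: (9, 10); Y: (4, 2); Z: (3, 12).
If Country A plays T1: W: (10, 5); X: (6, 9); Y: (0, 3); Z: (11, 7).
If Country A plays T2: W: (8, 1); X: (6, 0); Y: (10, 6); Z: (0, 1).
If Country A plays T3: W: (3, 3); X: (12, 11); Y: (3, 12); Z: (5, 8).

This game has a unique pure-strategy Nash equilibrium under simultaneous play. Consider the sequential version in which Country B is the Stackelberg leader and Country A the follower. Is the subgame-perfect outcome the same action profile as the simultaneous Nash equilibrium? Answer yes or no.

no

Country A best-responds to each possible Country B move:
- W: BR = T1, leader payoff 5.
- X: BR = T3, leader payoff 11.
- Y: BR = T2, leader payoff 6.
- Z: BR = T1, leader payoff 7.
Maximizing over 5, 11, 6, 7, Country B chooses X. Subgame-perfect outcome: (T3, X) with payoffs (12, 11).
Under simultaneous play:
Country A's best replies: W→T1; X→T3; Y→T2; Z→T1.
Country B's best replies: T0→Z; T1→X; T2→Y; T3→Y.
Only (T2, Y) has each player best-responding; Nash payoffs (10, 6).
Sequential outcome (T3, X) differs from the Nash profile (T2, Y).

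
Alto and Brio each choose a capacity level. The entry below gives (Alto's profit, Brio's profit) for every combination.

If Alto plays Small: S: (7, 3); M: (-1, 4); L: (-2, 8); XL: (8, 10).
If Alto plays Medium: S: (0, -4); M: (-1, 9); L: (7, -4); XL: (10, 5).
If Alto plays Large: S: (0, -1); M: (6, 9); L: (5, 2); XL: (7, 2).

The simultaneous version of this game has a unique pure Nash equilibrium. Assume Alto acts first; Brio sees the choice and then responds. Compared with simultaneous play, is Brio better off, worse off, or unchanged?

Work backward from Brio's decision.
- Small: BR = XL, leader payoff 8.
- Medium: BR = M, leader payoff -1.
- Large: BR = M, leader payoff 6.
Alto's induced payoffs are 8, -1, 6, so Alto commits to Small. Subgame-perfect outcome: (Small, XL) with payoffs (8, 10).
For the simultaneous game, intersect best replies.
Alto's best replies: S→Small; M→Large; L→Medium; XL→Medium.
Brio's best replies: Small→XL; Medium→M; Large→M.
Only (Large, M) has each player best-responding; Nash payoffs (6, 9).
Brio earns 10 sequentially versus 9 at the Nash outcome: better off.

better off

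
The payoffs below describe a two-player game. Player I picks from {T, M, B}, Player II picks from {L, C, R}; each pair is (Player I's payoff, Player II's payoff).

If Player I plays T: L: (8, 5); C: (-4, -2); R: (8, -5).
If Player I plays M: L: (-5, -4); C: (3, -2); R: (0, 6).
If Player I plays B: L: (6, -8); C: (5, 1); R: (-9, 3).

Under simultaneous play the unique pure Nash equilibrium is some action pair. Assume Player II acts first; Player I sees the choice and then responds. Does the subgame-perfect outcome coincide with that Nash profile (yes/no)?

yes

Player I best-responds to each possible Player II move:
- L → Player I plays T (best of 8, -5, 6); Player II gets 5.
- C → Player I plays B (best of -4, 3, 5); Player II gets 1.
- R → Player I plays T (best of 8, 0, -9); Player II gets -5.
Maximizing over 5, 1, -5, Player II chooses L. Subgame-perfect outcome: (T, L) with payoffs (8, 5).
Now find the simultaneous Nash equilibrium.
Player I's best replies: L→T; C→B; R→T.
Player II's best replies: T→L; M→R; B→R.
Only (T, L) has each player best-responding; Nash payoffs (8, 5).
Sequential outcome (T, L) coincides with the Nash profile (T, L).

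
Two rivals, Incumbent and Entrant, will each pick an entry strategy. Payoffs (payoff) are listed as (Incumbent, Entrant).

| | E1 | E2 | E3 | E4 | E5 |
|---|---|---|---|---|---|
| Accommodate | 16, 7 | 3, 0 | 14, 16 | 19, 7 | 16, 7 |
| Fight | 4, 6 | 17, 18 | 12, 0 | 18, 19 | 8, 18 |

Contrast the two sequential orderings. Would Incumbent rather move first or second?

first

If Incumbent leads: Entrant's best replies are Accommodate→E3, Fight→E4; Incumbent's induced payoffs 14, 18; outcome (Fight, E4), payoffs (18, 19).
If Entrant leads: Incumbent's best replies are E1→Accommodate, E2→Fight, E3→Accommodate, E4→Accommodate, E5→Accommodate; Entrant's induced payoffs 7, 18, 16, 7, 7; outcome (Fight, E2), payoffs (17, 18).
Incumbent gets 18 moving first and 17 moving second, so Incumbent prefers to move first.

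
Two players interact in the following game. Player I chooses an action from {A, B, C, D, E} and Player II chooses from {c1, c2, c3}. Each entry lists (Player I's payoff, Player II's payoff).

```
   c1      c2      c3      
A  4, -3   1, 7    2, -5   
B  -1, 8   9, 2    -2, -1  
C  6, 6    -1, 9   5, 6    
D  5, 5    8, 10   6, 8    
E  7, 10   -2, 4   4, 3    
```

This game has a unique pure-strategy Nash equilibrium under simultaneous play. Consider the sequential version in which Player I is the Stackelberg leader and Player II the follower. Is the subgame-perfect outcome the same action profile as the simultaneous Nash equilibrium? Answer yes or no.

Solve by backward induction (Player I leads).
- A: BR = c2, leader payoff 1.
- B: BR = c1, leader payoff -1.
- C: BR = c2, leader payoff -1.
- D: BR = c2, leader payoff 8.
- E: BR = c1, leader payoff 7.
Maximizing over 1, -1, -1, 8, 7, Player I chooses D. Subgame-perfect outcome: (D, c2) with payoffs (8, 10).
For the simultaneous game, intersect best replies.
Player I's best replies: c1→E; c2→B; c3→D.
Player II's best replies: A→c2; B→c1; C→c2; D→c2; E→c1.
Only (E, c1) has each player best-responding; Nash payoffs (7, 10).
Sequential outcome (D, c2) differs from the Nash profile (E, c1).

no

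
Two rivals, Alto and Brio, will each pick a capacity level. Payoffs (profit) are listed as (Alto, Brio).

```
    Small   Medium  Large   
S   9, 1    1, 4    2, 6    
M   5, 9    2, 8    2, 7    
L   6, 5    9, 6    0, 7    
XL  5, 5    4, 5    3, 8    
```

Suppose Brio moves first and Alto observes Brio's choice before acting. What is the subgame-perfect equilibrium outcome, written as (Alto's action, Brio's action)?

(XL, Large)

Work backward from Alto's decision.
- Small: BR = S, leader payoff 1.
- Medium: BR = L, leader payoff 6.
- Large: BR = XL, leader payoff 8.
Among 1, 6, 8, the best is 8 at Large. Subgame-perfect outcome: (XL, Large) with payoffs (3, 8).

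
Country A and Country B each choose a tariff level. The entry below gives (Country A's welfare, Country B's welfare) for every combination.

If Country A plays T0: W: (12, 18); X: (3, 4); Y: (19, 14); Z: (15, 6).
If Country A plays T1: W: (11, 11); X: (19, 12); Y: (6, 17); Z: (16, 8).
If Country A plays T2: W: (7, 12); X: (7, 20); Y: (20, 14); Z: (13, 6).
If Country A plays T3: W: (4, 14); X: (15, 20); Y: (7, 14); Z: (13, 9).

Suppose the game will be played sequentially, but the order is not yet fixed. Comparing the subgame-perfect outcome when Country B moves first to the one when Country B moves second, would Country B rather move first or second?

If Country A leads: Country B's best replies are T0→W, T1→Y, T2→X, T3→X; Country A's induced payoffs 12, 6, 7, 15; outcome (T3, X), payoffs (15, 20).
If Country B leads: Country A's best replies are W→T0, X→T1, Y→T2, Z→T1; Country B's induced payoffs 18, 12, 14, 8; outcome (T0, W), payoffs (12, 18).
Country B gets 18 moving first and 20 moving second, so Country B prefers to move second.

second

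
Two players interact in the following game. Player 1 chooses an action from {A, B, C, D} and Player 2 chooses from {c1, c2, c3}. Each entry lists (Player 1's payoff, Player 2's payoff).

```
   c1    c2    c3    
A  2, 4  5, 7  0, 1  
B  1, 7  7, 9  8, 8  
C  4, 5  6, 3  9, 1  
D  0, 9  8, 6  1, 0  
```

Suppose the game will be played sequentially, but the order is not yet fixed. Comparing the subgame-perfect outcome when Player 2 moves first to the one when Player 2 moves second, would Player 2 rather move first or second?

second

If Player 1 leads: Player 2's best replies are A→c2, B→c2, C→c1, D→c1; Player 1's induced payoffs 5, 7, 4, 0; outcome (B, c2), payoffs (7, 9).
If Player 2 leads: Player 1's best replies are c1→C, c2→D, c3→C; Player 2's induced payoffs 5, 6, 1; outcome (D, c2), payoffs (8, 6).
Player 2 gets 6 moving first and 9 moving second, so Player 2 prefers to move second.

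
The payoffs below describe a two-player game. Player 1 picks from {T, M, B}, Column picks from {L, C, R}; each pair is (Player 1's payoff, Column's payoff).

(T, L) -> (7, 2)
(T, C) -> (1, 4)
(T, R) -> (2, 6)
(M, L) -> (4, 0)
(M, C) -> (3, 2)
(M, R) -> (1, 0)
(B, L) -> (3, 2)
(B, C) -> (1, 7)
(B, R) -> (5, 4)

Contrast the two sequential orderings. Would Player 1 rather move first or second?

If Player 1 leads: Column's best replies are T→R, M→C, B→C; Player 1's induced payoffs 2, 3, 1; outcome (M, C), payoffs (3, 2).
If Column leads: Player 1's best replies are L→T, C→M, R→B; Column's induced payoffs 2, 2, 4; outcome (B, R), payoffs (5, 4).
Player 1 gets 3 moving first and 5 moving second, so Player 1 prefers to move second.

second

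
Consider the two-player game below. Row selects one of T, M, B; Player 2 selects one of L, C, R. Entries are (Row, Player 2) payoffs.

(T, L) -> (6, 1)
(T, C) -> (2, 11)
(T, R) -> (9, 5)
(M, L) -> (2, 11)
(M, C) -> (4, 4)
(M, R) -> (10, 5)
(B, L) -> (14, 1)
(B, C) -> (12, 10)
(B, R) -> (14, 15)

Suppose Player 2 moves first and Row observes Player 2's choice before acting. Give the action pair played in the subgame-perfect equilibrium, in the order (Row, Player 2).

Row best-responds to each possible Player 2 move:
- L: Row compares 6, 2, 14 and picks B; Player 2 would get 1.
- C: Row compares 2, 4, 12 and picks B; Player 2 would get 10.
- R: Row compares 9, 10, 14 and picks B; Player 2 would get 15.
Among 1, 10, 15, the best is 15 at R. Subgame-perfect outcome: (B, R) with payoffs (14, 15).

(B, R)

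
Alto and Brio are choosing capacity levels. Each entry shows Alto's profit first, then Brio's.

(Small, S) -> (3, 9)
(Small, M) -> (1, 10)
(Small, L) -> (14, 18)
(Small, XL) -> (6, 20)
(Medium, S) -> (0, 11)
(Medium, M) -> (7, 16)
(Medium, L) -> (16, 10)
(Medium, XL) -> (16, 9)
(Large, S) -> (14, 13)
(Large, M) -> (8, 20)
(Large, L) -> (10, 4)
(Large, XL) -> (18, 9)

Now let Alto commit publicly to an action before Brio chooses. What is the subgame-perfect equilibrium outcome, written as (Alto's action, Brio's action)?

(Large, M)

Solve by backward induction (Alto leads).
- Small: BR = XL, leader payoff 6.
- Medium: BR = M, leader payoff 7.
- Large: BR = M, leader payoff 8.
Alto's induced payoffs are 6, 7, 8, so Alto commits to Large. Subgame-perfect outcome: (Large, M) with payoffs (8, 20).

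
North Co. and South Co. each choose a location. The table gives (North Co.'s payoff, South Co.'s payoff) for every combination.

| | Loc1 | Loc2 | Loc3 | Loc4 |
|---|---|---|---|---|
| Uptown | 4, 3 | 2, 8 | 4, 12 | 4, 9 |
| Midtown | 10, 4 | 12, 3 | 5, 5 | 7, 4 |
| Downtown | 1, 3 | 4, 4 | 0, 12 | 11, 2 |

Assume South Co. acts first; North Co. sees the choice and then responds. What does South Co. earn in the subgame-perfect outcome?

5

Solve by backward induction (South Co. leads).
- Loc1: BR = Midtown, leader payoff 4.
- Loc2: BR = Midtown, leader payoff 3.
- Loc3: BR = Midtown, leader payoff 5.
- Loc4: BR = Downtown, leader payoff 2.
Maximizing over 4, 3, 5, 2, South Co. chooses Loc3. Subgame-perfect outcome: (Midtown, Loc3) with payoffs (5, 5).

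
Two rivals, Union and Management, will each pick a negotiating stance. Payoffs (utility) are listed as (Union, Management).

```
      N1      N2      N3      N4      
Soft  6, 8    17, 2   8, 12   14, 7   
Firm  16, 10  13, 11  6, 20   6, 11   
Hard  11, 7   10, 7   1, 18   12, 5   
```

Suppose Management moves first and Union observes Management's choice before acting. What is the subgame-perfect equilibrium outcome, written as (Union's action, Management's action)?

(Soft, N3)

Solve by backward induction (Management leads).
- N1: BR = Firm, leader payoff 10.
- N2: BR = Soft, leader payoff 2.
- N3: BR = Soft, leader payoff 12.
- N4: BR = Soft, leader payoff 7.
Maximizing over 10, 2, 12, 7, Management chooses N3. Subgame-perfect outcome: (Soft, N3) with payoffs (8, 12).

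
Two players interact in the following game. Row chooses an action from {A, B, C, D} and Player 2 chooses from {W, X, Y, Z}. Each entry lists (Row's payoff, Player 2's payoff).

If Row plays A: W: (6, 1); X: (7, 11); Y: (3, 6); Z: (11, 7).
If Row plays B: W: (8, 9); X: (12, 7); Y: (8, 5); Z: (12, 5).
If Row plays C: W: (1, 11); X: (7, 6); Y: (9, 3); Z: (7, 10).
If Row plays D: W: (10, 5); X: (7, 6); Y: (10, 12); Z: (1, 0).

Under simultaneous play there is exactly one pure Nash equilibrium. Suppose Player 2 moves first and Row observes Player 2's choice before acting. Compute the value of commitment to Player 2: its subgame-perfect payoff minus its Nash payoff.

Solve by backward induction (Player 2 leads).
- W → Row plays D (best of 6, 8, 1, 10); Player 2 gets 5.
- X → Row plays B (best of 7, 12, 7, 7); Player 2 gets 7.
- Y → Row plays D (best of 3, 8, 9, 10); Player 2 gets 12.
- Z → Row plays B (best of 11, 12, 7, 1); Player 2 gets 5.
Among 5, 7, 12, 5, the best is 12 at Y. Subgame-perfect outcome: (D, Y) with payoffs (10, 12).
For the simultaneous game, intersect best replies.
Row's best replies: W→D; X→B; Y→D; Z→B.
Player 2's best replies: A→X; B→W; C→W; D→Y.
Only (D, Y) has each player best-responding; Nash payoffs (10, 12).
Player 2's commitment gain: 12 − 12 = 0.

0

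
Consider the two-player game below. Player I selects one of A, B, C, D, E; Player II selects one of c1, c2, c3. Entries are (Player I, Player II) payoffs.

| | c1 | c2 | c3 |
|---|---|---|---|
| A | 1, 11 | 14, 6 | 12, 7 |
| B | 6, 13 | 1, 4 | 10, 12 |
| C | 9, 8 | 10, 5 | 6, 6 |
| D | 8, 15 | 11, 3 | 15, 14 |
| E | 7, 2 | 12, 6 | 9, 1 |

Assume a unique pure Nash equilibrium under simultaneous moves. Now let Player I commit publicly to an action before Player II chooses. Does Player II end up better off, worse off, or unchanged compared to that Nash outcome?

Backward induction with Player I moving first.
- A: BR = c1, leader payoff 1.
- B: BR = c1, leader payoff 6.
- C: BR = c1, leader payoff 9.
- D: BR = c1, leader payoff 8.
- E: BR = c2, leader payoff 12.
Among 1, 6, 9, 8, 12, the best is 12 at E. Subgame-perfect outcome: (E, c2) with payoffs (12, 6).
Now find the simultaneous Nash equilibrium.
Player I's best replies: c1→C; c2→A; c3→D.
Player II's best replies: A→c1; B→c1; C→c1; D→c1; E→c2.
The unique mutual best reply is (C, c1), giving (9, 8).
Player II earns 6 sequentially versus 8 at the Nash outcome: worse off.

worse off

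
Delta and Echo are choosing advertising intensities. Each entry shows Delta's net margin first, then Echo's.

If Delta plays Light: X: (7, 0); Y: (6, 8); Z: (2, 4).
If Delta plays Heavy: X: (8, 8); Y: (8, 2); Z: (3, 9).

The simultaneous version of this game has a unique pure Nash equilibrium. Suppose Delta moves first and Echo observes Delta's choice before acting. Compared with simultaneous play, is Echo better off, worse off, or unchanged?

worse off

Echo best-responds to each possible Delta move:
- Light: BR = Y, leader payoff 6.
- Heavy: BR = Z, leader payoff 3.
Maximizing over 6, 3, Delta chooses Light. Subgame-perfect outcome: (Light, Y) with payoffs (6, 8).
For the simultaneous game, intersect best replies.
Delta's best replies: X→Heavy; Y→Heavy; Z→Heavy.
Echo's best replies: Light→Y; Heavy→Z.
Only (Heavy, Z) has each player best-responding; Nash payoffs (3, 9).
Echo earns 8 sequentially versus 9 at the Nash outcome: worse off.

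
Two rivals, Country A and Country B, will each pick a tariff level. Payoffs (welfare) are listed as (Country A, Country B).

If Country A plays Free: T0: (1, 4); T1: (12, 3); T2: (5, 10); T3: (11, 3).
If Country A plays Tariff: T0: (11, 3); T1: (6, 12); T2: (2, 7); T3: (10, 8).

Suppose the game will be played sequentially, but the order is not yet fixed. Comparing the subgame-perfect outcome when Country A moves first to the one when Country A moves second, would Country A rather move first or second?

If Country A leads: Country B's best replies are Free→T2, Tariff→T1; Country A's induced payoffs 5, 6; outcome (Tariff, T1), payoffs (6, 12).
If Country B leads: Country A's best replies are T0→Tariff, T1→Free, T2→Free, T3→Free; Country B's induced payoffs 3, 3, 10, 3; outcome (Free, T2), payoffs (5, 10).
Country A gets 6 moving first and 5 moving second, so Country A prefers to move first.

first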